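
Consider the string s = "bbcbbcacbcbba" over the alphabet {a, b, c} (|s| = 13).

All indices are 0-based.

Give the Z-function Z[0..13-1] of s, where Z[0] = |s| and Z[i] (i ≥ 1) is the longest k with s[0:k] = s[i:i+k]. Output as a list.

Z[0]=13
i=1: fresh scan; Z[1]=1 grow→box=[1,2)
i=2: fresh scan; Z[2]=0
i=3: fresh scan; Z[3]=3 grow→box=[3,6)
i=4: min(r-i=2, Z[1]=1)=1; Z[4]=1
i=5: min(r-i=1, Z[2]=0)=0; Z[5]=0
i=6: fresh scan; Z[6]=0
i=7: fresh scan; Z[7]=0
i=8: fresh scan; Z[8]=1 grow→box=[8,9)
i=9: fresh scan; Z[9]=0
i=10: fresh scan; Z[10]=2 grow→box=[10,12)
i=11: min(r-i=1, Z[1]=1)=1; Z[11]=1
i=12: fresh scan; Z[12]=0

[13, 1, 0, 3, 1, 0, 0, 0, 1, 0, 2, 1, 0]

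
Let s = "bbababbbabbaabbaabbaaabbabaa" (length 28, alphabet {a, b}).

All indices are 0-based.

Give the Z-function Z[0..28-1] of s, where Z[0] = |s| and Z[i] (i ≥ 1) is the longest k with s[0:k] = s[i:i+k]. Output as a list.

[28, 1, 0, 1, 0, 2, 4, 1, 0, 3, 1, 0, 0, 3, 1, 0, 0, 3, 1, 0, 0, 0, 5, 1, 0, 1, 0, 0]

Z[0]=28
i=1: fresh scan; Z[1]=1 scan→box=[1,2)
i=2: fresh scan; Z[2]=0
i=3: fresh scan; Z[3]=1 scan→box=[3,4)
i=4: fresh scan; Z[4]=0
i=5: fresh scan; Z[5]=2 scan→box=[5,7)
i=6: min(r-i=1, Z[1]=1)=1; Z[6]=4 scan→box=[6,10)
i=7: min(r-i=3, Z[1]=1)=1; Z[7]=1
i=8: min(r-i=2, Z[2]=0)=0; Z[8]=0
i=9: min(r-i=1, Z[3]=1)=1; Z[9]=3 scan→box=[9,12)
i=10: min(r-i=2, Z[1]=1)=1; Z[10]=1
i=11: min(r-i=1, Z[2]=0)=0; Z[11]=0
i=12: fresh scan; Z[12]=0
i=13: fresh scan; Z[13]=3 scan→box=[13,16)
i=14: min(r-i=2, Z[1]=1)=1; Z[14]=1
i=15: min(r-i=1, Z[2]=0)=0; Z[15]=0
i=16: fresh scan; Z[16]=0
i=17: fresh scan; Z[17]=3 scan→box=[17,20)
i=18: min(r-i=2, Z[1]=1)=1; Z[18]=1
i=19: min(r-i=1, Z[2]=0)=0; Z[19]=0
i=20: fresh scan; Z[20]=0
i=21: fresh scan; Z[21]=0
i=22: fresh scan; Z[22]=5 scan→box=[22,27)
i=23: min(r-i=4, Z[1]=1)=1; Z[23]=1
i=24: min(r-i=3, Z[2]=0)=0; Z[24]=0
i=25: min(r-i=2, Z[3]=1)=1; Z[25]=1
i=26: min(r-i=1, Z[4]=0)=0; Z[26]=0
i=27: fresh scan; Z[27]=0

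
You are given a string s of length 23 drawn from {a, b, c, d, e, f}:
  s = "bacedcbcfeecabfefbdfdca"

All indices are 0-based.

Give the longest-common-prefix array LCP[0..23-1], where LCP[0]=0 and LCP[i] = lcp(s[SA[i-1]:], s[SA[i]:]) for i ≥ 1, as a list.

[0, 1, 1, 0, 1, 1, 1, 0, 2, 1, 1, 1, 0, 2, 1, 0, 1, 1, 1, 0, 1, 1, 2]

rank→(start, suffix):
  0 → (22, 'a')
  1 → (12, 'abfefbdfdca')
  2 → (1, 'acedcbcfeecabfefbdfdca')
  3 → (0, 'bacedcbcfeecabfefbdfdca')
  4 → (6, 'bcfeecabfefbdfdca')
  5 → (17, 'bdfdca')
  6 → (13, 'bfefbdfdca')
  7 → (21, 'ca')
  8 → (11, 'cabfefbdfdca')
  9 → (5, 'cbcfeecabfefbdfdca')
  10 → (2, 'cedcbcfeecabfefbdfdca')
  11 → (7, 'cfeecabfefbdfdca')
  12 → (20, 'dca')
  13 → (4, 'dcbcfeecabfefbdfdca')
  14 → (18, 'dfdca')
  15 → (10, 'ecabfefbdfdca')
  16 → (3, 'edcbcfeecabfefbdfdca')
  17 → (9, 'eecabfefbdfdca')
  18 → (15, 'efbdfdca')
  19 → (16, 'fbdfdca')
  20 → (19, 'fdca')
  21 → (8, 'feecabfefbdfdca')
  22 → (14, 'fefbdfdca')

SA = [22, 12, 1, 0, 6, 17, 13, 21, 11, 5, 2, 7, 20, 4, 18, 10, 3, 9, 15, 16, 19, 8, 14]
i: (SA[i-1],SA[i]) lcp shared
  1: (22,12) 1 'a'
  2: (12,1) 1 'a'
  3: (1,0) 0 ''
  4: (0,6) 1 'b'
  5: (6,17) 1 'b'
  6: (17,13) 1 'b'
  7: (13,21) 0 ''
  8: (21,11) 2 'ca'
  9: (11,5) 1 'c'
  10: (5,2) 1 'c'
  11: (2,7) 1 'c'
  12: (7,20) 0 ''
  13: (20,4) 2 'dc'
  14: (4,18) 1 'd'
  15: (18,10) 0 ''
  16: (10,3) 1 'e'
  17: (3,9) 1 'e'
  18: (9,15) 1 'e'
  19: (15,16) 0 ''
  20: (16,19) 1 'f'
  21: (19,8) 1 'f'
  22: (8,14) 2 'fe'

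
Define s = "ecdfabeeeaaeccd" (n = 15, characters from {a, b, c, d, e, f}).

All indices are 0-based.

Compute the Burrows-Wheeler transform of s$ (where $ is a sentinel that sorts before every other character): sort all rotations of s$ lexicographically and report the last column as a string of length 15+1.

rank  rotation          last
    0  $ecdfabeeeaaeccd  d
    1  aaeccd$ecdfabeee  e
    2  abeeeaaeccd$ecdf  f
    3  aeccd$ecdfabeeea  a
    4  beeeaaeccd$ecdfa  a
    5  ccd$ecdfabeeeaae  e
    6  cd$ecdfabeeeaaec  c
    7  cdfabeeeaaeccd$e  e
    8  d$ecdfabeeeaaecc  c
    9  dfabeeeaaeccd$ec  c
   10  eaaeccd$ecdfabee  e
   11  eccd$ecdfabeeeaa  a
   12  ecdfabeeeaaeccd$  $
   13  eeaaeccd$ecdfabe  e
   14  eeeaaeccd$ecdfab  b
   15  fabeeeaaeccd$ecd  d

defaaececcea$ebd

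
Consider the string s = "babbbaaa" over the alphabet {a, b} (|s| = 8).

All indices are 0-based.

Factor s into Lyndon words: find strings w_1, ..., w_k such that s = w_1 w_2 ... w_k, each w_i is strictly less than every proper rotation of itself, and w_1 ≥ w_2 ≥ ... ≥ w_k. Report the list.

emit factor 1: 'b' (i=0, period=1)
emit factor 2: 'abbb' (i=1, period=4)
emit factor 3: 'a' (i=5, period=1)
emit factor 4: 'a' (i=6, period=1)
emit factor 5: 'a' (i=7, period=1)

["b", "abbb", "a", "a", "a"]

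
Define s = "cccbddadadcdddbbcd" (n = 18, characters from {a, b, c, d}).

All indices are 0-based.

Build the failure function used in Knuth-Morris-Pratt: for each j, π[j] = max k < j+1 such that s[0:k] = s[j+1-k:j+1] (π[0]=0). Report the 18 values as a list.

[0, 1, 2, 0, 0, 0, 0, 0, 0, 0, 1, 0, 0, 0, 0, 0, 1, 0]

π[0] = 0
j=1 s[j]='c': π[1]=1 (border 'c')
j=2 s[j]='c': π[2]=2 (border 'cc')
j=3 s[j]='b': k: 2→1→0; π[3]=0 (border '')
j=4 s[j]='d': π[4]=0 (border '')
j=5 s[j]='d': π[5]=0 (border '')
j=6 s[j]='a': π[6]=0 (border '')
j=7 s[j]='d': π[7]=0 (border '')
j=8 s[j]='a': π[8]=0 (border '')
j=9 s[j]='d': π[9]=0 (border '')
j=10 s[j]='c': π[10]=1 (border 'c')
j=11 s[j]='d': k: 1→0; π[11]=0 (border '')
j=12 s[j]='d': π[12]=0 (border '')
j=13 s[j]='d': π[13]=0 (border '')
j=14 s[j]='b': π[14]=0 (border '')
j=15 s[j]='b': π[15]=0 (border '')
j=16 s[j]='c': π[16]=1 (border 'c')
j=17 s[j]='d': k: 1→0; π[17]=0 (border '')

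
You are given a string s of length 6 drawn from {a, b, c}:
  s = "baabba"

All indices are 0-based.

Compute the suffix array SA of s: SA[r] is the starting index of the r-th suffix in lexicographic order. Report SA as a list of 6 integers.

[5, 1, 2, 4, 0, 3]

sorted suffixes:
  #0 SA[0]=5  'a'
  #1 SA[1]=1  'aabba'
  #2 SA[2]=2  'abba'
  #3 SA[3]=4  'ba'
  #4 SA[4]=0  'baabba'
  #5 SA[5]=3  'bba'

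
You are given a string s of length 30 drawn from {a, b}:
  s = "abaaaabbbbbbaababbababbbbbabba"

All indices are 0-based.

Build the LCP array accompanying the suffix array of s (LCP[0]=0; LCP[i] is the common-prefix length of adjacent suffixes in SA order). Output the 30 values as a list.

rank→(start, suffix):
  0 → (29, 'a')
  1 → (2, 'aaaabbbbbbaababbababbbbbabba')
  2 → (3, 'aaabbbbbbaababbababbbbbabba')
  3 → (12, 'aababbababbbbbabba')
  4 → (4, 'aabbbbbbaababbababbbbbabba')
  5 → (0, 'abaaaabbbbbbaababbababbbbbabba')
  6 → (13, 'ababbababbbbbabba')
  7 → (18, 'ababbbbbabba')
  8 → (26, 'abba')
  9 → (15, 'abbababbbbbabba')
  10 → (20, 'abbbbbabba')
  11 → (5, 'abbbbbbaababbababbbbbabba')
  12 → (28, 'ba')
  13 → (1, 'baaaabbbbbbaababbababbbbbabba')
  14 → (11, 'baababbababbbbbabba')
  15 → (17, 'bababbbbbabba')
  16 → (25, 'babba')
  17 → (14, 'babbababbbbbabba')
  18 → (19, 'babbbbbabba')
  19 → (27, 'bba')
  20 → (10, 'bbaababbababbbbbabba')
  21 → (16, 'bbababbbbbabba')
  22 → (24, 'bbabba')
  23 → (9, 'bbbaababbababbbbbabba')
  24 → (23, 'bbbabba')
  25 → (8, 'bbbbaababbababbbbbabba')
  26 → (22, 'bbbbabba')
  27 → (7, 'bbbbbaababbababbbbbabba')
  28 → (21, 'bbbbbabba')
  29 → (6, 'bbbbbbaababbababbbbbabba')

SA = [29, 2, 3, 12, 4, 0, 13, 18, 26, 15, 20, 5, 28, 1, 11, 17, 25, 14, 19, 27, 10, 16, 24, 9, 23, 8, 22, 7, 21, 6]
i: (SA[i-1],SA[i]) lcp shared
  1: (29,2) 1 'a'
  2: (2,3) 3 'aaa'
  3: (3,12) 2 'aa'
  4: (12,4) 3 'aab'
  5: (4,0) 1 'a'
  6: (0,13) 3 'aba'
  7: (13,18) 5 'ababb'
  8: (18,26) 2 'ab'
  9: (26,15) 4 'abba'
  10: (15,20) 3 'abb'
  11: (20,5) 6 'abbbbb'
  12: (5,28) 0 ''
  13: (28,1) 2 'ba'
  14: (1,11) 3 'baa'
  15: (11,17) 2 'ba'
  16: (17,25) 3 'bab'
  17: (25,14) 5 'babba'
  18: (14,19) 4 'babb'
  19: (19,27) 1 'b'
  20: (27,10) 3 'bba'
  21: (10,16) 3 'bba'
  22: (16,24) 4 'bbab'
  23: (24,9) 2 'bb'
  24: (9,23) 4 'bbba'
  25: (23,8) 3 'bbb'
  26: (8,22) 5 'bbbba'
  27: (22,7) 4 'bbbb'
  28: (7,21) 6 'bbbbba'
  29: (21,6) 5 'bbbbb'

[0, 1, 3, 2, 3, 1, 3, 5, 2, 4, 3, 6, 0, 2, 3, 2, 3, 5, 4, 1, 3, 3, 4, 2, 4, 3, 5, 4, 6, 5]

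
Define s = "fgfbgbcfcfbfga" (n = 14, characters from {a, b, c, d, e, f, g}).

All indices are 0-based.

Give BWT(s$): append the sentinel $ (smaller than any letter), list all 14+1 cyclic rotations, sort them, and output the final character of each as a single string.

rank  rotation         last
    0  $fgfbgbcfcfbfga  a
    1  a$fgfbgbcfcfbfg  g
    2  bcfcfbfga$fgfbg  g
    3  bfga$fgfbgbcfcf  f
    4  bgbcfcfbfga$fgf  f
    5  cfbfga$fgfbgbcf  f
    6  cfcfbfga$fgfbgb  b
    7  fbfga$fgfbgbcfc  c
    8  fbgbcfcfbfga$fg  g
    9  fcfbfga$fgfbgbc  c
   10  fga$fgfbgbcfcfb  b
   11  fgfbgbcfcfbfga$  $
   12  ga$fgfbgbcfcfbf  f
   13  gbcfcfbfga$fgfb  b
   14  gfbgbcfcfbfga$f  f

aggfffbcgcb$fbf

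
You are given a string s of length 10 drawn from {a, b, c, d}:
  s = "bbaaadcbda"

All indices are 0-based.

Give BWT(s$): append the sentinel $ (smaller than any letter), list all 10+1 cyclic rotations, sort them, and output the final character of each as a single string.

rank  rotation     last
    0  $bbaaadcbda  a
    1  a$bbaaadcbd  d
    2  aaadcbda$bb  b
    3  aadcbda$bba  a
    4  adcbda$bbaa  a
    5  baaadcbda$b  b
    6  bbaaadcbda$  $
    7  bda$bbaaadc  c
    8  cbda$bbaaad  d
    9  da$bbaaadcb  b
   10  dcbda$bbaaa  a

adbaab$cdba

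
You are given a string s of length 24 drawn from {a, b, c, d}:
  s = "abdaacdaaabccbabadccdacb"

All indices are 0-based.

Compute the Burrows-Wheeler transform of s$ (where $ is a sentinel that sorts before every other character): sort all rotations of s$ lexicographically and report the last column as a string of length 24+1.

rank  rotation                   last
    0  $abdaacdaaabccbabadccdacb  b
    1  aaabccbabadccdacb$abdaacd  d
    2  aabccbabadccdacb$abdaacda  a
    3  aacdaaabccbabadccdacb$abd  d
    4  abadccdacb$abdaacdaaabccb  b
    5  abccbabadccdacb$abdaacdaa  a
    6  abdaacdaaabccbabadccdacb$  $
    7  acb$abdaacdaaabccbabadccd  d
    8  acdaaabccbabadccdacb$abda  a
    9  adccdacb$abdaacdaaabccbab  b
   10  b$abdaacdaaabccbabadccdac  c
   11  babadccdacb$abdaacdaaabcc  c
   12  badccdacb$abdaacdaaabccba  a
   13  bccbabadccdacb$abdaacdaaa  a
   14  bdaacdaaabccbabadccdacb$a  a
   15  cb$abdaacdaaabccbabadccda  a
   16  cbabadccdacb$abdaacdaaabc  c
   17  ccbabadccdacb$abdaacdaaab  b
   18  ccdacb$abdaacdaaabccbabad  d
   19  cdaaabccbabadccdacb$abdaa  a
   20  cdacb$abdaacdaaabccbabadc  c
   21  daaabccbabadccdacb$abdaac  c
   22  daacdaaabccbabadccdacb$ab  b
   23  dacb$abdaacdaaabccbabadcc  c
   24  dccdacb$abdaacdaaabccbaba  a

bdadba$dabccaaaacbdaccbca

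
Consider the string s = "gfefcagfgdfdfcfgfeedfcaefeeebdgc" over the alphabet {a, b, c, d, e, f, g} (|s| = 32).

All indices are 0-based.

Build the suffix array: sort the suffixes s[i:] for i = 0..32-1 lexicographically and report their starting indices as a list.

rank | idx | suffix
   0 |  22 | aefeeebdgc
   1 |   5 | agfgdfdfcfgfeedfcaefeeebdgc
   2 |  28 | bdgc
   3 |  31 | c
   4 |  21 | caefeeebdgc
   5 |   4 | cagfgdfdfcfgfeedfcaefeeebdgc
   6 |  13 | cfgfeedfcaefeeebdgc
   7 |  19 | dfcaefeeebdgc
   8 |  11 | dfcfgfeedfcaefeeebdgc
   9 |   9 | dfdfcfgfeedfcaefeeebdgc
  10 |  29 | dgc
  11 |  27 | ebdgc
  12 |  18 | edfcaefeeebdgc
  13 |  26 | eebdgc
  14 |  17 | eedfcaefeeebdgc
  15 |  25 | eeebdgc
  16 |   2 | efcagfgdfdfcfgfeedfcaefeeebdgc
  17 |  23 | efeeebdgc
  18 |  20 | fcaefeeebdgc
  19 |   3 | fcagfgdfdfcfgfeedfcaefeeebdgc
  20 |  12 | fcfgfeedfcaefeeebdgc
  21 |  10 | fdfcfgfeedfcaefeeebdgc
  22 |  16 | feedfcaefeeebdgc
  23 |  24 | feeebdgc
  24 |   1 | fefcagfgdfdfcfgfeedfcaefeeebdgc
  25 |   7 | fgdfdfcfgfeedfcaefeeebdgc
  26 |  14 | fgfeedfcaefeeebdgc
  27 |  30 | gc
  28 |   8 | gdfdfcfgfeedfcaefeeebdgc
  29 |  15 | gfeedfcaefeeebdgc
  30 |   0 | gfefcagfgdfdfcfgfeedfcaefeeebdgc
  31 |   6 | gfgdfdfcfgfeedfcaefeeebdgc

[22, 5, 28, 31, 21, 4, 13, 19, 11, 9, 29, 27, 18, 26, 17, 25, 2, 23, 20, 3, 12, 10, 16, 24, 1, 7, 14, 30, 8, 15, 0, 6]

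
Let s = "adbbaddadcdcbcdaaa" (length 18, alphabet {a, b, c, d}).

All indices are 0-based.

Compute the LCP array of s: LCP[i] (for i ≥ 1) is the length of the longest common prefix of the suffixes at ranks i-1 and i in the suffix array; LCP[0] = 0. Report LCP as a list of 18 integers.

rank→(start, suffix):
  0 → (17, 'a')
  1 → (16, 'aa')
  2 → (15, 'aaa')
  3 → (0, 'adbbaddadcdcbcdaaa')
  4 → (7, 'adcdcbcdaaa')
  5 → (4, 'addadcdcbcdaaa')
  6 → (3, 'baddadcdcbcdaaa')
  7 → (2, 'bbaddadcdcbcdaaa')
  8 → (12, 'bcdaaa')
  9 → (11, 'cbcdaaa')
  10 → (13, 'cdaaa')
  11 → (9, 'cdcbcdaaa')
  12 → (14, 'daaa')
  13 → (6, 'dadcdcbcdaaa')
  14 → (1, 'dbbaddadcdcbcdaaa')
  15 → (10, 'dcbcdaaa')
  16 → (8, 'dcdcbcdaaa')
  17 → (5, 'ddadcdcbcdaaa')

SA = [17, 16, 15, 0, 7, 4, 3, 2, 12, 11, 13, 9, 14, 6, 1, 10, 8, 5]
i: (SA[i-1],SA[i]) lcp shared
  1: (17,16) 1 'a'
  2: (16,15) 2 'aa'
  3: (15,0) 1 'a'
  4: (0,7) 2 'ad'
  5: (7,4) 2 'ad'
  6: (4,3) 0 ''
  7: (3,2) 1 'b'
  8: (2,12) 1 'b'
  9: (12,11) 0 ''
  10: (11,13) 1 'c'
  11: (13,9) 2 'cd'
  12: (9,14) 0 ''
  13: (14,6) 2 'da'
  14: (6,1) 1 'd'
  15: (1,10) 1 'd'
  16: (10,8) 2 'dc'
  17: (8,5) 1 'd'

[0, 1, 2, 1, 2, 2, 0, 1, 1, 0, 1, 2, 0, 2, 1, 1, 2, 1]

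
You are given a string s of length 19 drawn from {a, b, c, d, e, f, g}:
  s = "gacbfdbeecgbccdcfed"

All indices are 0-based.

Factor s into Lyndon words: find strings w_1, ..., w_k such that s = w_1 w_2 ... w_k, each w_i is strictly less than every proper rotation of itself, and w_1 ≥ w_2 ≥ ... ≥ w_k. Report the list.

["g", "acbfdbeecgbccdcfed"]

emit factor 1: 'g' (i=0, period=1)
emit factor 2: 'acbfdbeecgbccdcfed' (i=1, period=18)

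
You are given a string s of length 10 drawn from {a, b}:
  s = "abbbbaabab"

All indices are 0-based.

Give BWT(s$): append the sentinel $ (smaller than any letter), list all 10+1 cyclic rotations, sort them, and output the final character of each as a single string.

rank  rotation     last
    0  $abbbbaabab  b
    1  aabab$abbbb  b
    2  ab$abbbbaab  b
    3  abab$abbbba  a
    4  abbbbaabab$  $
    5  b$abbbbaaba  a
    6  baabab$abbb  b
    7  bab$abbbbaa  a
    8  bbaabab$abb  b
    9  bbbaabab$ab  b
   10  bbbbaabab$a  a

bbba$ababba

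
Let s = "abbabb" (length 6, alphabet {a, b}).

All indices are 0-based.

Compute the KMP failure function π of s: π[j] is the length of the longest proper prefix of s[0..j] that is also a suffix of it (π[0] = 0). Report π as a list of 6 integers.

π[0] = 0
j=1 s[j]='b': π[1]=0 (border '')
j=2 s[j]='b': π[2]=0 (border '')
j=3 s[j]='a': π[3]=1 (border 'a')
j=4 s[j]='b': π[4]=2 (border 'ab')
j=5 s[j]='b': π[5]=3 (border 'abb')

[0, 0, 0, 1, 2, 3]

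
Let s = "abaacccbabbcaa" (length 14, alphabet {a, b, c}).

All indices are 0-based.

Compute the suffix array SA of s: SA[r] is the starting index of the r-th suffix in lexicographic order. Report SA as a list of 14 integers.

[13, 12, 2, 0, 8, 3, 1, 7, 9, 10, 11, 6, 5, 4]

rank→(start, suffix):
  0 → (13, 'a')
  1 → (12, 'aa')
  2 → (2, 'aacccbabbcaa')
  3 → (0, 'abaacccbabbcaa')
  4 → (8, 'abbcaa')
  5 → (3, 'acccbabbcaa')
  6 → (1, 'baacccbabbcaa')
  7 → (7, 'babbcaa')
  8 → (9, 'bbcaa')
  9 → (10, 'bcaa')
  10 → (11, 'caa')
  11 → (6, 'cbabbcaa')
  12 → (5, 'ccbabbcaa')
  13 → (4, 'cccbabbcaa')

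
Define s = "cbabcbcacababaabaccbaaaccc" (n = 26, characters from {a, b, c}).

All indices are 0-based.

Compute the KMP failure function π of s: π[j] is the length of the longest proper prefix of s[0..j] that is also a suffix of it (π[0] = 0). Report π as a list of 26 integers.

π[0] = 0
j=1 s[j]='b': π[1]=0 (border '')
j=2 s[j]='a': π[2]=0 (border '')
j=3 s[j]='b': π[3]=0 (border '')
j=4 s[j]='c': π[4]=1 (border 'c')
j=5 s[j]='b': π[5]=2 (border 'cb')
j=6 s[j]='c': k: 2→0; π[6]=1 (border 'c')
j=7 s[j]='a': k: 1→0; π[7]=0 (border '')
j=8 s[j]='c': π[8]=1 (border 'c')
j=9 s[j]='a': k: 1→0; π[9]=0 (border '')
j=10 s[j]='b': π[10]=0 (border '')
j=11 s[j]='a': π[11]=0 (border '')
j=12 s[j]='b': π[12]=0 (border '')
j=13 s[j]='a': π[13]=0 (border '')
j=14 s[j]='a': π[14]=0 (border '')
j=15 s[j]='b': π[15]=0 (border '')
j=16 s[j]='a': π[16]=0 (border '')
j=17 s[j]='c': π[17]=1 (border 'c')
j=18 s[j]='c': k: 1→0; π[18]=1 (border 'c')
j=19 s[j]='b': π[19]=2 (border 'cb')
j=20 s[j]='a': π[20]=3 (border 'cba')
j=21 s[j]='a': k: 3→0; π[21]=0 (border '')
j=22 s[j]='a': π[22]=0 (border '')
j=23 s[j]='c': π[23]=1 (border 'c')
j=24 s[j]='c': k: 1→0; π[24]=1 (border 'c')
j=25 s[j]='c': k: 1→0; π[25]=1 (border 'c')

[0, 0, 0, 0, 1, 2, 1, 0, 1, 0, 0, 0, 0, 0, 0, 0, 0, 1, 1, 2, 3, 0, 0, 1, 1, 1]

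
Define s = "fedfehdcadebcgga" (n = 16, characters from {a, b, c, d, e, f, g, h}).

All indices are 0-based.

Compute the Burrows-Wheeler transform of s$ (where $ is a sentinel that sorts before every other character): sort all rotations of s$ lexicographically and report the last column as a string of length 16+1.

agcedbhaedff$dgce

rank  rotation           last
    0  $fedfehdcadebcgga  a
    1  a$fedfehdcadebcgg  g
    2  adebcgga$fedfehdc  c
    3  bcgga$fedfehdcade  e
    4  cadebcgga$fedfehd  d
    5  cgga$fedfehdcadeb  b
    6  dcadebcgga$fedfeh  h
    7  debcgga$fedfehdca  a
    8  dfehdcadebcgga$fe  e
    9  ebcgga$fedfehdcad  d
   10  edfehdcadebcgga$f  f
   11  ehdcadebcgga$fedf  f
   12  fedfehdcadebcgga$  $
   13  fehdcadebcgga$fed  d
   14  ga$fedfehdcadebcg  g
   15  gga$fedfehdcadebc  c
   16  hdcadebcgga$fedfe  e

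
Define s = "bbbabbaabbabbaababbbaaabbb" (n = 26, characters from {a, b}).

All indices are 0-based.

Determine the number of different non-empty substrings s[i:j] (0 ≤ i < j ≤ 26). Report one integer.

269

sorted suffixes:
  #0 SA[0]=20  'aaabbb'
  #1 SA[1]=13  'aababbbaaabbb'
  #2 SA[2]=6  'aabbabbaababbbaaabbb'
  #3 SA[3]=21  'aabbb'
  #4 SA[4]=14  'ababbbaaabbb'
  #5 SA[5]=10  'abbaababbbaaabbb'
  #6 SA[6]=3  'abbaabbabbaababbbaaabbb'
  #7 SA[7]=7  'abbabbaababbbaaabbb'
  #8 SA[8]=22  'abbb'
  #9 SA[9]=16  'abbbaaabbb'
  #10 SA[10]=25  'b'
  #11 SA[11]=19  'baaabbb'
  #12 SA[12]=12  'baababbbaaabbb'
  #13 SA[13]=5  'baabbabbaababbbaaabbb'
  #14 SA[14]=9  'babbaababbbaaabbb'
  #15 SA[15]=2  'babbaabbabbaababbbaaabbb'
  #16 SA[16]=15  'babbbaaabbb'
  #17 SA[17]=24  'bb'
  #18 SA[18]=18  'bbaaabbb'
  #19 SA[19]=11  'bbaababbbaaabbb'
  #20 SA[20]=4  'bbaabbabbaababbbaaabbb'
  #21 SA[21]=8  'bbabbaababbbaaabbb'
  #22 SA[22]=1  'bbabbaabbabbaababbbaaabbb'
  #23 SA[23]=23  'bbb'
  #24 SA[24]=17  'bbbaaabbb'
  #25 SA[25]=0  'bbbabbaabbabbaababbbaaabbb'

SA = [20, 13, 6, 21, 14, 10, 3, 7, 22, 16, 25, 19, 12, 5, 9, 2, 15, 24, 18, 11, 4, 8, 1, 23, 17, 0]
[i] adj suffixes → lcp
  [1] 20/13 → 2 ('aa')
  [2] 13/6 → 3 ('aab')
  [3] 6/21 → 4 ('aabb')
  [4] 21/14 → 1 ('a')
  [5] 14/10 → 2 ('ab')
  [6] 10/3 → 6 ('abbaab')
  [7] 3/7 → 4 ('abba')
  [8] 7/22 → 3 ('abb')
  [9] 22/16 → 4 ('abbb')
  [10] 16/25 → 0 ('')
  [11] 25/19 → 1 ('b')
  [12] 19/12 → 3 ('baa')
  [13] 12/5 → 4 ('baab')
  [14] 5/9 → 2 ('ba')
  [15] 9/2 → 7 ('babbaab')
  [16] 2/15 → 4 ('babb')
  [17] 15/24 → 1 ('b')
  [18] 24/18 → 2 ('bb')
  [19] 18/11 → 4 ('bbaa')
  [20] 11/4 → 5 ('bbaab')
  [21] 4/8 → 3 ('bba')
  [22] 8/1 → 8 ('bbabbaab')
  [23] 1/23 → 2 ('bb')
  [24] 23/17 → 3 ('bbb')
  [25] 17/0 → 4 ('bbba')

n(n+1)/2 = 26·27/2 = 351
Σ LCP = 0 + 2 + 3 + 4 + 1 + 2 + 6 + 4 + 3 + 4 + 0 + 1 + 3 + 4 + 2 + 7 + 4 + 1 + 2 + 4 + 5 + 3 + 8 + 2 + 3 + 4 = 82
distinct = 351 − 82 = 269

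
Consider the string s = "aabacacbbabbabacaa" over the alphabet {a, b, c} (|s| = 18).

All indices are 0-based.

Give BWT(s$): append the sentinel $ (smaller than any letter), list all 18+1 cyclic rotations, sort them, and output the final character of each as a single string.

rank  rotation             last
    0  $aabacacbbabbabacaa  a
    1  a$aabacacbbabbabaca  a
    2  aa$aabacacbbabbabac  c
    3  aabacacbbabbabacaa$  $
    4  abacaa$aabacacbbabb  b
    5  abacacbbabbabacaa$a  a
    6  abbabacaa$aabacacbb  b
    7  acaa$aabacacbbabbab  b
    8  acacbbabbabacaa$aab  b
    9  acbbabbabacaa$aabac  c
   10  babacaa$aabacacbbab  b
   11  babbabacaa$aabacacb  b
   12  bacaa$aabacacbbabba  a
   13  bacacbbabbabacaa$aa  a
   14  bbabacaa$aabacacbba  a
   15  bbabbabacaa$aabacac  c
   16  caa$aabacacbbabbaba  a
   17  cacbbabbabacaa$aaba  a
   18  cbbabbabacaa$aabaca  a

aac$babbbcbbaaacaaa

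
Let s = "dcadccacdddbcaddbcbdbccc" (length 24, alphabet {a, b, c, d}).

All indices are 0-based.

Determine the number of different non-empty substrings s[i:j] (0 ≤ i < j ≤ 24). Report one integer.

263

sorted suffixes:
  #0 SA[0]=6  'acdddbcaddbcbdbccc'
  #1 SA[1]=2  'adccacdddbcaddbcbdbccc'
  #2 SA[2]=13  'addbcbdbccc'
  #3 SA[3]=11  'bcaddbcbdbccc'
  #4 SA[4]=16  'bcbdbccc'
  #5 SA[5]=20  'bccc'
  #6 SA[6]=18  'bdbccc'
  #7 SA[7]=23  'c'
  #8 SA[8]=5  'cacdddbcaddbcbdbccc'
  #9 SA[9]=1  'cadccacdddbcaddbcbdbccc'
  #10 SA[10]=12  'caddbcbdbccc'
  #11 SA[11]=17  'cbdbccc'
  #12 SA[12]=22  'cc'
  #13 SA[13]=4  'ccacdddbcaddbcbdbccc'
  #14 SA[14]=21  'ccc'
  #15 SA[15]=7  'cdddbcaddbcbdbccc'
  #16 SA[16]=10  'dbcaddbcbdbccc'
  #17 SA[17]=15  'dbcbdbccc'
  #18 SA[18]=19  'dbccc'
  #19 SA[19]=0  'dcadccacdddbcaddbcbdbccc'
  #20 SA[20]=3  'dccacdddbcaddbcbdbccc'
  #21 SA[21]=9  'ddbcaddbcbdbccc'
  #22 SA[22]=14  'ddbcbdbccc'
  #23 SA[23]=8  'dddbcaddbcbdbccc'

SA = [6, 2, 13, 11, 16, 20, 18, 23, 5, 1, 12, 17, 22, 4, 21, 7, 10, 15, 19, 0, 3, 9, 14, 8]
i: (SA[i-1],SA[i]) lcp shared
  1: (6,2) 1 'a'
  2: (2,13) 2 'ad'
  3: (13,11) 0 ''
  4: (11,16) 2 'bc'
  5: (16,20) 2 'bc'
  6: (20,18) 1 'b'
  7: (18,23) 0 ''
  8: (23,5) 1 'c'
  9: (5,1) 2 'ca'
  10: (1,12) 3 'cad'
  11: (12,17) 1 'c'
  12: (17,22) 1 'c'
  13: (22,4) 2 'cc'
  14: (4,21) 2 'cc'
  15: (21,7) 1 'c'
  16: (7,10) 0 ''
  17: (10,15) 3 'dbc'
  18: (15,19) 3 'dbc'
  19: (19,0) 1 'd'
  20: (0,3) 2 'dc'
  21: (3,9) 1 'd'
  22: (9,14) 4 'ddbc'
  23: (14,8) 2 'dd'

n(n+1)/2 = 24·25/2 = 300
Σ LCP = 0 + 1 + 2 + 0 + 2 + 2 + 1 + 0 + 1 + 2 + 3 + 1 + 1 + 2 + 2 + 1 + 0 + 3 + 3 + 1 + 2 + 1 + 4 + 2 = 37
distinct = 300 − 37 = 263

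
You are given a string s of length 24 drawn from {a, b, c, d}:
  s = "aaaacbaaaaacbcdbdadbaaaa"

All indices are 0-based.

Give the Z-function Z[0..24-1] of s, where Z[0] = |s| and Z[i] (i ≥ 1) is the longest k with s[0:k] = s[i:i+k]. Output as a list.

Z[0]=24
i=1: outside box; Z[1]=3 grow→box=[1,4)
i=2: min(r-i=2, Z[1]=3)=2; Z[2]=2
i=3: min(r-i=1, Z[2]=2)=1; Z[3]=1
i=4: outside box; Z[4]=0
i=5: outside box; Z[5]=0
i=6: outside box; Z[6]=4 grow→box=[6,10)
i=7: min(r-i=3, Z[1]=3)=3; Z[7]=6 grow→box=[7,13)
i=8: min(r-i=5, Z[1]=3)=3; Z[8]=3
i=9: min(r-i=4, Z[2]=2)=2; Z[9]=2
i=10: min(r-i=3, Z[3]=1)=1; Z[10]=1
i=11: min(r-i=2, Z[4]=0)=0; Z[11]=0
i=12: min(r-i=1, Z[5]=0)=0; Z[12]=0
i=13: outside box; Z[13]=0
i=14: outside box; Z[14]=0
i=15: outside box; Z[15]=0
i=16: outside box; Z[16]=0
i=17: outside box; Z[17]=1 grow→box=[17,18)
i=18: outside box; Z[18]=0
i=19: outside box; Z[19]=0
i=20: outside box; Z[20]=4 grow→box=[20,24)
i=21: min(r-i=3, Z[1]=3)=3; Z[21]=3
i=22: min(r-i=2, Z[2]=2)=2; Z[22]=2
i=23: min(r-i=1, Z[3]=1)=1; Z[23]=1

[24, 3, 2, 1, 0, 0, 4, 6, 3, 2, 1, 0, 0, 0, 0, 0, 0, 1, 0, 0, 4, 3, 2, 1]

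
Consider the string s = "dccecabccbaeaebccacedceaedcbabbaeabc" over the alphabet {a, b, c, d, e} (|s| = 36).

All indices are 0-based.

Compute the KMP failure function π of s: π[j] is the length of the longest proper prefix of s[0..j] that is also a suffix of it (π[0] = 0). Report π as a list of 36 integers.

[0, 0, 0, 0, 0, 0, 0, 0, 0, 0, 0, 0, 0, 0, 0, 0, 0, 0, 0, 0, 1, 2, 0, 0, 0, 1, 2, 0, 0, 0, 0, 0, 0, 0, 0, 0]

π[0] = 0
j=1 s[j]='c': π[1]=0 (border '')
j=2 s[j]='c': π[2]=0 (border '')
j=3 s[j]='e': π[3]=0 (border '')
j=4 s[j]='c': π[4]=0 (border '')
j=5 s[j]='a': π[5]=0 (border '')
j=6 s[j]='b': π[6]=0 (border '')
j=7 s[j]='c': π[7]=0 (border '')
j=8 s[j]='c': π[8]=0 (border '')
j=9 s[j]='b': π[9]=0 (border '')
j=10 s[j]='a': π[10]=0 (border '')
j=11 s[j]='e': π[11]=0 (border '')
j=12 s[j]='a': π[12]=0 (border '')
j=13 s[j]='e': π[13]=0 (border '')
j=14 s[j]='b': π[14]=0 (border '')
j=15 s[j]='c': π[15]=0 (border '')
j=16 s[j]='c': π[16]=0 (border '')
j=17 s[j]='a': π[17]=0 (border '')
j=18 s[j]='c': π[18]=0 (border '')
j=19 s[j]='e': π[19]=0 (border '')
j=20 s[j]='d': π[20]=1 (border 'd')
j=21 s[j]='c': π[21]=2 (border 'dc')
j=22 s[j]='e': k: 2→0; π[22]=0 (border '')
j=23 s[j]='a': π[23]=0 (border '')
j=24 s[j]='e': π[24]=0 (border '')
j=25 s[j]='d': π[25]=1 (border 'd')
j=26 s[j]='c': π[26]=2 (border 'dc')
j=27 s[j]='b': k: 2→0; π[27]=0 (border '')
j=28 s[j]='a': π[28]=0 (border '')
j=29 s[j]='b': π[29]=0 (border '')
j=30 s[j]='b': π[30]=0 (border '')
j=31 s[j]='a': π[31]=0 (border '')
j=32 s[j]='e': π[32]=0 (border '')
j=33 s[j]='a': π[33]=0 (border '')
j=34 s[j]='b': π[34]=0 (border '')
j=35 s[j]='c': π[35]=0 (border '')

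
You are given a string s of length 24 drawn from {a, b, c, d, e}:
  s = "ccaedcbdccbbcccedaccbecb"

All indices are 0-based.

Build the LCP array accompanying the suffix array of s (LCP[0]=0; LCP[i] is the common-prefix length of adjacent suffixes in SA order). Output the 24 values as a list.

rank | idx | suffix
   0 |  17 | accbecb
   1 |   2 | aedcbdccbbcccedaccbecb
   2 |  23 | b
   3 |  10 | bbcccedaccbecb
   4 |  11 | bcccedaccbecb
   5 |   6 | bdccbbcccedaccbecb
   6 |  20 | becb
   7 |   1 | caedcbdccbbcccedaccbecb
   8 |  22 | cb
   9 |   9 | cbbcccedaccbecb
  10 |   5 | cbdccbbcccedaccbecb
  11 |  19 | cbecb
  12 |   0 | ccaedcbdccbbcccedaccbecb
  13 |   8 | ccbbcccedaccbecb
  14 |  18 | ccbecb
  15 |  12 | cccedaccbecb
  16 |  13 | ccedaccbecb
  17 |  14 | cedaccbecb
  18 |  16 | daccbecb
  19 |   4 | dcbdccbbcccedaccbecb
  20 |   7 | dccbbcccedaccbecb
  21 |  21 | ecb
  22 |  15 | edaccbecb
  23 |   3 | edcbdccbbcccedaccbecb

SA = [17, 2, 23, 10, 11, 6, 20, 1, 22, 9, 5, 19, 0, 8, 18, 12, 13, 14, 16, 4, 7, 21, 15, 3]
[i] adj suffixes → lcp
  [1] 17/2 → 1 ('a')
  [2] 2/23 → 0 ('')
  [3] 23/10 → 1 ('b')
  [4] 10/11 → 1 ('b')
  [5] 11/6 → 1 ('b')
  [6] 6/20 → 1 ('b')
  [7] 20/1 → 0 ('')
  [8] 1/22 → 1 ('c')
  [9] 22/9 → 2 ('cb')
  [10] 9/5 → 2 ('cb')
  [11] 5/19 → 2 ('cb')
  [12] 19/0 → 1 ('c')
  [13] 0/8 → 2 ('cc')
  [14] 8/18 → 3 ('ccb')
  [15] 18/12 → 2 ('cc')
  [16] 12/13 → 2 ('cc')
  [17] 13/14 → 1 ('c')
  [18] 14/16 → 0 ('')
  [19] 16/4 → 1 ('d')
  [20] 4/7 → 2 ('dc')
  [21] 7/21 → 0 ('')
  [22] 21/15 → 1 ('e')
  [23] 15/3 → 2 ('ed')

[0, 1, 0, 1, 1, 1, 1, 0, 1, 2, 2, 2, 1, 2, 3, 2, 2, 1, 0, 1, 2, 0, 1, 2]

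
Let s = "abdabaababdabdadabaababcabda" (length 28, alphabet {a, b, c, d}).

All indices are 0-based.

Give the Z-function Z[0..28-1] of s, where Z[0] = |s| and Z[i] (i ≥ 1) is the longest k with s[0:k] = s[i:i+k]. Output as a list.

Z[0]=28
i=1: i≥r, start 0; Z[1]=0
i=2: i≥r, start 0; Z[2]=0
i=3: i≥r, start 0; Z[3]=2 scan→box=[3,5)
i=4: min(r-i=1, Z[1]=0)=0; Z[4]=0
i=5: i≥r, start 0; Z[5]=1 scan→box=[5,6)
i=6: i≥r, start 0; Z[6]=2 scan→box=[6,8)
i=7: min(r-i=1, Z[1]=0)=0; Z[7]=0
i=8: i≥r, start 0; Z[8]=5 scan→box=[8,13)
i=9: min(r-i=4, Z[1]=0)=0; Z[9]=0
i=10: min(r-i=3, Z[2]=0)=0; Z[10]=0
i=11: min(r-i=2, Z[3]=2)=2; Z[11]=4 scan→box=[11,15)
i=12: min(r-i=3, Z[1]=0)=0; Z[12]=0
i=13: min(r-i=2, Z[2]=0)=0; Z[13]=0
i=14: min(r-i=1, Z[3]=2)=1; Z[14]=1
i=15: i≥r, start 0; Z[15]=0
i=16: i≥r, start 0; Z[16]=2 scan→box=[16,18)
i=17: min(r-i=1, Z[1]=0)=0; Z[17]=0
i=18: i≥r, start 0; Z[18]=1 scan→box=[18,19)
i=19: i≥r, start 0; Z[19]=2 scan→box=[19,21)
i=20: min(r-i=1, Z[1]=0)=0; Z[20]=0
i=21: i≥r, start 0; Z[21]=2 scan→box=[21,23)
i=22: min(r-i=1, Z[1]=0)=0; Z[22]=0
i=23: i≥r, start 0; Z[23]=0
i=24: i≥r, start 0; Z[24]=4 scan→box=[24,28)
i=25: min(r-i=3, Z[1]=0)=0; Z[25]=0
i=26: min(r-i=2, Z[2]=0)=0; Z[26]=0
i=27: min(r-i=1, Z[3]=2)=1; Z[27]=1

[28, 0, 0, 2, 0, 1, 2, 0, 5, 0, 0, 4, 0, 0, 1, 0, 2, 0, 1, 2, 0, 2, 0, 0, 4, 0, 0, 1]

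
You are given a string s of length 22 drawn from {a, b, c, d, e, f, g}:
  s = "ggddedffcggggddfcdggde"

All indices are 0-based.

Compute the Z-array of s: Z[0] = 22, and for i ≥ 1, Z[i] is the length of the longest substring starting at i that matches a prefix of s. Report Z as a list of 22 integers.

Z[0]=22
i=1: outside box; Z[1]=1 extend→box=[1,2)
i=2: outside box; Z[2]=0
i=3: outside box; Z[3]=0
i=4: outside box; Z[4]=0
i=5: outside box; Z[5]=0
i=6: outside box; Z[6]=0
i=7: outside box; Z[7]=0
i=8: outside box; Z[8]=0
i=9: outside box; Z[9]=2 extend→box=[9,11)
i=10: min(r-i=1, Z[1]=1)=1; Z[10]=2 extend→box=[10,12)
i=11: min(r-i=1, Z[1]=1)=1; Z[11]=4 extend→box=[11,15)
i=12: min(r-i=3, Z[1]=1)=1; Z[12]=1
i=13: min(r-i=2, Z[2]=0)=0; Z[13]=0
i=14: min(r-i=1, Z[3]=0)=0; Z[14]=0
i=15: outside box; Z[15]=0
i=16: outside box; Z[16]=0
i=17: outside box; Z[17]=0
i=18: outside box; Z[18]=3 extend→box=[18,21)
i=19: min(r-i=2, Z[1]=1)=1; Z[19]=1
i=20: min(r-i=1, Z[2]=0)=0; Z[20]=0
i=21: outside box; Z[21]=0

[22, 1, 0, 0, 0, 0, 0, 0, 0, 2, 2, 4, 1, 0, 0, 0, 0, 0, 3, 1, 0, 0]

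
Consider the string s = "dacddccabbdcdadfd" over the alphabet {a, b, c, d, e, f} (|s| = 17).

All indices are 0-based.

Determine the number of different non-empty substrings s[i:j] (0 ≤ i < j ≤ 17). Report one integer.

138

sorted suffixes:
  #0 SA[0]=7  'abbdcdadfd'
  #1 SA[1]=1  'acddccabbdcdadfd'
  #2 SA[2]=13  'adfd'
  #3 SA[3]=8  'bbdcdadfd'
  #4 SA[4]=9  'bdcdadfd'
  #5 SA[5]=6  'cabbdcdadfd'
  #6 SA[6]=5  'ccabbdcdadfd'
  #7 SA[7]=11  'cdadfd'
  #8 SA[8]=2  'cddccabbdcdadfd'
  #9 SA[9]=16  'd'
  #10 SA[10]=0  'dacddccabbdcdadfd'
  #11 SA[11]=12  'dadfd'
  #12 SA[12]=4  'dccabbdcdadfd'
  #13 SA[13]=10  'dcdadfd'
  #14 SA[14]=3  'ddccabbdcdadfd'
  #15 SA[15]=14  'dfd'
  #16 SA[16]=15  'fd'

SA = [7, 1, 13, 8, 9, 6, 5, 11, 2, 16, 0, 12, 4, 10, 3, 14, 15]
i: (SA[i-1],SA[i]) lcp shared
  1: (7,1) 1 'a'
  2: (1,13) 1 'a'
  3: (13,8) 0 ''
  4: (8,9) 1 'b'
  5: (9,6) 0 ''
  6: (6,5) 1 'c'
  7: (5,11) 1 'c'
  8: (11,2) 2 'cd'
  9: (2,16) 0 ''
  10: (16,0) 1 'd'
  11: (0,12) 2 'da'
  12: (12,4) 1 'd'
  13: (4,10) 2 'dc'
  14: (10,3) 1 'd'
  15: (3,14) 1 'd'
  16: (14,15) 0 ''

n(n+1)/2 = 17·18/2 = 153
Σ LCP = 0 + 1 + 1 + 0 + 1 + 0 + 1 + 1 + 2 + 0 + 1 + 2 + 1 + 2 + 1 + 1 + 0 = 15
distinct = 153 − 15 = 138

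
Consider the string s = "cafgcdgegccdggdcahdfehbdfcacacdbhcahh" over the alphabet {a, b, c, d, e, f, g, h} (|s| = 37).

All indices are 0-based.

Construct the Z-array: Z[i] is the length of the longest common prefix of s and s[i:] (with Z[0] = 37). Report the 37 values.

Z[0]=37
i=1: outside box; Z[1]=0
i=2: outside box; Z[2]=0
i=3: outside box; Z[3]=0
i=4: outside box; Z[4]=1 scan→box=[4,5)
i=5: outside box; Z[5]=0
i=6: outside box; Z[6]=0
i=7: outside box; Z[7]=0
i=8: outside box; Z[8]=0
i=9: outside box; Z[9]=1 scan→box=[9,10)
i=10: outside box; Z[10]=1 scan→box=[10,11)
i=11: outside box; Z[11]=0
i=12: outside box; Z[12]=0
i=13: outside box; Z[13]=0
i=14: outside box; Z[14]=0
i=15: outside box; Z[15]=2 scan→box=[15,17)
i=16: min(r-i=1, Z[1]=0)=0; Z[16]=0
i=17: outside box; Z[17]=0
i=18: outside box; Z[18]=0
i=19: outside box; Z[19]=0
i=20: outside box; Z[20]=0
i=21: outside box; Z[21]=0
i=22: outside box; Z[22]=0
i=23: outside box; Z[23]=0
i=24: outside box; Z[24]=0
i=25: outside box; Z[25]=2 scan→box=[25,27)
i=26: min(r-i=1, Z[1]=0)=0; Z[26]=0
i=27: outside box; Z[27]=2 scan→box=[27,29)
i=28: min(r-i=1, Z[1]=0)=0; Z[28]=0
i=29: outside box; Z[29]=1 scan→box=[29,30)
i=30: outside box; Z[30]=0
i=31: outside box; Z[31]=0
i=32: outside box; Z[32]=0
i=33: outside box; Z[33]=2 scan→box=[33,35)
i=34: min(r-i=1, Z[1]=0)=0; Z[34]=0
i=35: outside box; Z[35]=0
i=36: outside box; Z[36]=0

[37, 0, 0, 0, 1, 0, 0, 0, 0, 1, 1, 0, 0, 0, 0, 2, 0, 0, 0, 0, 0, 0, 0, 0, 0, 2, 0, 2, 0, 1, 0, 0, 0, 2, 0, 0, 0]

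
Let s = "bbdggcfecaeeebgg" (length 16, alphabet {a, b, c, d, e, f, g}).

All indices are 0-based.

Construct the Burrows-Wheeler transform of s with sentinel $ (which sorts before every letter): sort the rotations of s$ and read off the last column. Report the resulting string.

rank  rotation           last
    0  $bbdggcfecaeeebgg  g
    1  aeeebgg$bbdggcfec  c
    2  bbdggcfecaeeebgg$  $
    3  bdggcfecaeeebgg$b  b
    4  bgg$bbdggcfecaeee  e
    5  caeeebgg$bbdggcfe  e
    6  cfecaeeebgg$bbdgg  g
    7  dggcfecaeeebgg$bb  b
    8  ebgg$bbdggcfecaee  e
    9  ecaeeebgg$bbdggcf  f
   10  eebgg$bbdggcfecae  e
   11  eeebgg$bbdggcfeca  a
   12  fecaeeebgg$bbdggc  c
   13  g$bbdggcfecaeeebg  g
   14  gcfecaeeebgg$bbdg  g
   15  gg$bbdggcfecaeeeb  b
   16  ggcfecaeeebgg$bbd  d

gc$beegbefeacggbd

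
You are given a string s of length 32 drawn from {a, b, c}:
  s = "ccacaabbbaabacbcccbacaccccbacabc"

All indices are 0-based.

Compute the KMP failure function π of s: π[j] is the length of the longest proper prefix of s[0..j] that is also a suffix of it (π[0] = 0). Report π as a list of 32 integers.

π[0] = 0
j=1 s[j]='c': π[1]=1 (border 'c')
j=2 s[j]='a': k: 1→0; π[2]=0 (border '')
j=3 s[j]='c': π[3]=1 (border 'c')
j=4 s[j]='a': k: 1→0; π[4]=0 (border '')
j=5 s[j]='a': π[5]=0 (border '')
j=6 s[j]='b': π[6]=0 (border '')
j=7 s[j]='b': π[7]=0 (border '')
j=8 s[j]='b': π[8]=0 (border '')
j=9 s[j]='a': π[9]=0 (border '')
j=10 s[j]='a': π[10]=0 (border '')
j=11 s[j]='b': π[11]=0 (border '')
j=12 s[j]='a': π[12]=0 (border '')
j=13 s[j]='c': π[13]=1 (border 'c')
j=14 s[j]='b': k: 1→0; π[14]=0 (border '')
j=15 s[j]='c': π[15]=1 (border 'c')
j=16 s[j]='c': π[16]=2 (border 'cc')
j=17 s[j]='c': k: 2→1; π[17]=2 (border 'cc')
j=18 s[j]='b': k: 2→1→0; π[18]=0 (border '')
j=19 s[j]='a': π[19]=0 (border '')
j=20 s[j]='c': π[20]=1 (border 'c')
j=21 s[j]='a': k: 1→0; π[21]=0 (border '')
j=22 s[j]='c': π[22]=1 (border 'c')
j=23 s[j]='c': π[23]=2 (border 'cc')
j=24 s[j]='c': k: 2→1; π[24]=2 (border 'cc')
j=25 s[j]='c': k: 2→1; π[25]=2 (border 'cc')
j=26 s[j]='b': k: 2→1→0; π[26]=0 (border '')
j=27 s[j]='a': π[27]=0 (border '')
j=28 s[j]='c': π[28]=1 (border 'c')
j=29 s[j]='a': k: 1→0; π[29]=0 (border '')
j=30 s[j]='b': π[30]=0 (border '')
j=31 s[j]='c': π[31]=1 (border 'c')

[0, 1, 0, 1, 0, 0, 0, 0, 0, 0, 0, 0, 0, 1, 0, 1, 2, 2, 0, 0, 1, 0, 1, 2, 2, 2, 0, 0, 1, 0, 0, 1]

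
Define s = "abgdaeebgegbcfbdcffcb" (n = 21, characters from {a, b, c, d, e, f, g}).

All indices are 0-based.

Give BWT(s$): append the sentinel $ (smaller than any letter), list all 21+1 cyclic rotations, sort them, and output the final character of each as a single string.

rank  rotation                last
    0  $abgdaeebgegbcfbdcffcb  b
    1  abgdaeebgegbcfbdcffcb$  $
    2  aeebgegbcfbdcffcb$abgd  d
    3  b$abgdaeebgegbcfbdcffc  c
    4  bcfbdcffcb$abgdaeebgeg  g
    5  bdcffcb$abgdaeebgegbcf  f
    6  bgdaeebgegbcfbdcffcb$a  a
    7  bgegbcfbdcffcb$abgdaee  e
    8  cb$abgdaeebgegbcfbdcff  f
    9  cfbdcffcb$abgdaeebgegb  b
   10  cffcb$abgdaeebgegbcfbd  d
   11  daeebgegbcfbdcffcb$abg  g
   12  dcffcb$abgdaeebgegbcfb  b
   13  ebgegbcfbdcffcb$abgdae  e
   14  eebgegbcfbdcffcb$abgda  a
   15  egbcfbdcffcb$abgdaeebg  g
   16  fbdcffcb$abgdaeebgegbc  c
   17  fcb$abgdaeebgegbcfbdcf  f
   18  ffcb$abgdaeebgegbcfbdc  c
   19  gbcfbdcffcb$abgdaeebge  e
   20  gdaeebgegbcfbdcffcb$ab  b
   21  gegbcfbdcffcb$abgdaeeb  b

b$dcgfaefbdgbeagcfcebb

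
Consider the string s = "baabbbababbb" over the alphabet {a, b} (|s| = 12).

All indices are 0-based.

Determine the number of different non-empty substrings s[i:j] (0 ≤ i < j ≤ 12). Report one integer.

sorted suffixes:
  #0 SA[0]=1  'aabbbababbb'
  #1 SA[1]=6  'ababbb'
  #2 SA[2]=8  'abbb'
  #3 SA[3]=2  'abbbababbb'
  #4 SA[4]=11  'b'
  #5 SA[5]=0  'baabbbababbb'
  #6 SA[6]=5  'bababbb'
  #7 SA[7]=7  'babbb'
  #8 SA[8]=10  'bb'
  #9 SA[9]=4  'bbababbb'
  #10 SA[10]=9  'bbb'
  #11 SA[11]=3  'bbbababbb'

SA = [1, 6, 8, 2, 11, 0, 5, 7, 10, 4, 9, 3]
[i] adj suffixes → lcp
  [1] 1/6 → 1 ('a')
  [2] 6/8 → 2 ('ab')
  [3] 8/2 → 4 ('abbb')
  [4] 2/11 → 0 ('')
  [5] 11/0 → 1 ('b')
  [6] 0/5 → 2 ('ba')
  [7] 5/7 → 3 ('bab')
  [8] 7/10 → 1 ('b')
  [9] 10/4 → 2 ('bb')
  [10] 4/9 → 2 ('bb')
  [11] 9/3 → 3 ('bbb')

n(n+1)/2 = 12·13/2 = 78
Σ LCP = 0 + 1 + 2 + 4 + 0 + 1 + 2 + 3 + 1 + 2 + 2 + 3 = 21
distinct = 78 − 21 = 57

57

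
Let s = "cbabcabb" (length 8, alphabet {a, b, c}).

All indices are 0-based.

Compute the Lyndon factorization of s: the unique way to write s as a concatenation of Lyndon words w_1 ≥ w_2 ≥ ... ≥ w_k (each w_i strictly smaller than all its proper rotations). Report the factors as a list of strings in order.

emit factor 1: 'c' (i=0, period=1)
emit factor 2: 'b' (i=1, period=1)
emit factor 3: 'abc' (i=2, period=3)
emit factor 4: 'abb' (i=5, period=3)

["c", "b", "abc", "abb"]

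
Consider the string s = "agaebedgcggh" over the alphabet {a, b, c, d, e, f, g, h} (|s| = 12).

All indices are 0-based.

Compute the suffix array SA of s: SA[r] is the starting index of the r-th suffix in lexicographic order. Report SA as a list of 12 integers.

rank | idx | suffix
   0 |   2 | aebedgcggh
   1 |   0 | agaebedgcggh
   2 |   4 | bedgcggh
   3 |   8 | cggh
   4 |   6 | dgcggh
   5 |   3 | ebedgcggh
   6 |   5 | edgcggh
   7 |   1 | gaebedgcggh
   8 |   7 | gcggh
   9 |   9 | ggh
  10 |  10 | gh
  11 |  11 | h

[2, 0, 4, 8, 6, 3, 5, 1, 7, 9, 10, 11]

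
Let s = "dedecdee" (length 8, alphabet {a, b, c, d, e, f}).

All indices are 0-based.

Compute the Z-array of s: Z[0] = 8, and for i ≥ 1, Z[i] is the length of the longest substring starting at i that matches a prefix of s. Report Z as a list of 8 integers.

[8, 0, 2, 0, 0, 2, 0, 0]

Z[0]=8
i=1: outside box; Z[1]=0
i=2: outside box; Z[2]=2 grow→box=[2,4)
i=3: min(r-i=1, Z[1]=0)=0; Z[3]=0
i=4: outside box; Z[4]=0
i=5: outside box; Z[5]=2 grow→box=[5,7)
i=6: min(r-i=1, Z[1]=0)=0; Z[6]=0
i=7: outside box; Z[7]=0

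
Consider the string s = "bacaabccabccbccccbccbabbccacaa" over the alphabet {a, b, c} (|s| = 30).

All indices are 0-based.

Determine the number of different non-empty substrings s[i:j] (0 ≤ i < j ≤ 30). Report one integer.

rank | idx | suffix
   0 |  29 | a
   1 |  28 | aa
   2 |   3 | aabccabccbccccbccbabbccacaa
   3 |  21 | abbccacaa
   4 |   4 | abccabccbccccbccbabbccacaa
   5 |   8 | abccbccccbccbabbccacaa
   6 |  26 | acaa
   7 |   1 | acaabccabccbccccbccbabbccacaa
   8 |  20 | babbccacaa
   9 |   0 | bacaabccabccbccccbccbabbccacaa
  10 |  22 | bbccacaa
  11 |   5 | bccabccbccccbccbabbccacaa
  12 |  23 | bccacaa
  13 |  17 | bccbabbccacaa
  14 |   9 | bccbccccbccbabbccacaa
  15 |  12 | bccccbccbabbccacaa
  16 |  27 | caa
  17 |   2 | caabccabccbccccbccbabbccacaa
  18 |   7 | cabccbccccbccbabbccacaa
  19 |  25 | cacaa
  20 |  19 | cbabbccacaa
  21 |  16 | cbccbabbccacaa
  22 |  11 | cbccccbccbabbccacaa
  23 |   6 | ccabccbccccbccbabbccacaa
  24 |  24 | ccacaa
  25 |  18 | ccbabbccacaa
  26 |  15 | ccbccbabbccacaa
  27 |  10 | ccbccccbccbabbccacaa
  28 |  14 | cccbccbabbccacaa
  29 |  13 | ccccbccbabbccacaa

SA = [29, 28, 3, 21, 4, 8, 26, 1, 20, 0, 22, 5, 23, 17, 9, 12, 27, 2, 7, 25, 19, 16, 11, 6, 24, 18, 15, 10, 14, 13]
[i] adj suffixes → lcp
  [1] 29/28 → 1 ('a')
  [2] 28/3 → 2 ('aa')
  [3] 3/21 → 1 ('a')
  [4] 21/4 → 2 ('ab')
  [5] 4/8 → 4 ('abcc')
  [6] 8/26 → 1 ('a')
  [7] 26/1 → 4 ('acaa')
  [8] 1/20 → 0 ('')
  [9] 20/0 → 2 ('ba')
  [10] 0/22 → 1 ('b')
  [11] 22/5 → 1 ('b')
  [12] 5/23 → 4 ('bcca')
  [13] 23/17 → 3 ('bcc')
  [14] 17/9 → 4 ('bccb')
  [15] 9/12 → 3 ('bcc')
  [16] 12/27 → 0 ('')
  [17] 27/2 → 3 ('caa')
  [18] 2/7 → 2 ('ca')
  [19] 7/25 → 2 ('ca')
  [20] 25/19 → 1 ('c')
  [21] 19/16 → 2 ('cb')
  [22] 16/11 → 4 ('cbcc')
  [23] 11/6 → 1 ('c')
  [24] 6/24 → 3 ('cca')
  [25] 24/18 → 2 ('cc')
  [26] 18/15 → 3 ('ccb')
  [27] 15/10 → 5 ('ccbcc')
  [28] 10/14 → 2 ('cc')
  [29] 14/13 → 3 ('ccc')

n(n+1)/2 = 30·31/2 = 465
Σ LCP = 0 + 1 + 2 + 1 + 2 + 4 + 1 + 4 + 0 + 2 + 1 + 1 + 4 + 3 + 4 + 3 + 0 + 3 + 2 + 2 + 1 + 2 + 4 + 1 + 3 + 2 + 3 + 5 + 2 + 3 = 66
distinct = 465 − 66 = 399

399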